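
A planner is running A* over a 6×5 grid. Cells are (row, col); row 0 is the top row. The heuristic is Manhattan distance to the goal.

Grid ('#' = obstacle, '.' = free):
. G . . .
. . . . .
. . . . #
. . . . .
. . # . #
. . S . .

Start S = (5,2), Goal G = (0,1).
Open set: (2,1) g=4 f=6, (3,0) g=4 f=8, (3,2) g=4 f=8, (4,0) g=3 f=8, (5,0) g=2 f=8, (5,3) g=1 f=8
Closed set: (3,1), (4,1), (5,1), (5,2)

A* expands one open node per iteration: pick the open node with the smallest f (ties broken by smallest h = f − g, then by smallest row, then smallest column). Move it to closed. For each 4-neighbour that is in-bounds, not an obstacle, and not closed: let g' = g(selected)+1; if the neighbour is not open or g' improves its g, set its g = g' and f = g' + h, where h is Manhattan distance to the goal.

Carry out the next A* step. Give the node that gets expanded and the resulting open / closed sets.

step 1: expand (2,1) (f=6, h=2) → closed; open now [(1,1) g=5 f=6, (2,0) g=5 f=8, (2,2) g=5 f=8, (3,0) g=4 f=8, (3,2) g=4 f=8, (4,0) g=3 f=8, (5,0) g=2 f=8, (5,3) g=1 f=8]

expanded=(2,1); open=[(1,1) g=5 f=6, (2,0) g=5 f=8, (2,2) g=5 f=8, (3,0) g=4 f=8, (3,2) g=4 f=8, (4,0) g=3 f=8, (5,0) g=2 f=8, (5,3) g=1 f=8]; closed=[(2,1), (3,1), (4,1), (5,1), (5,2)]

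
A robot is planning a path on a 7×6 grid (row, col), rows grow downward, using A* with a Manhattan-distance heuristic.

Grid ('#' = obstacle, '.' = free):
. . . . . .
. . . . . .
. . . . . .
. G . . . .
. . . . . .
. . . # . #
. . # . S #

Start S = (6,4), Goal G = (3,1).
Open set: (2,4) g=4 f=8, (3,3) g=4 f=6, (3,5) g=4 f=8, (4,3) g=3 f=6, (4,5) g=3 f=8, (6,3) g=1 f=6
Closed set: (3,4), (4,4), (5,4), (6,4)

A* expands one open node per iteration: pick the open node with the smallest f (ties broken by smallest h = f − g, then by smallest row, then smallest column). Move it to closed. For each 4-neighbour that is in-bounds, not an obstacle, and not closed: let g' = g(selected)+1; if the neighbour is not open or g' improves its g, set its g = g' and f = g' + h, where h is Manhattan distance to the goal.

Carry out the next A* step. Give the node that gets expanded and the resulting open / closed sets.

expanded=(3,3); open=[(2,3) g=5 f=8, (2,4) g=4 f=8, (3,2) g=5 f=6, (3,5) g=4 f=8, (4,3) g=3 f=6, (4,5) g=3 f=8, (6,3) g=1 f=6]; closed=[(3,3), (3,4), (4,4), (5,4), (6,4)]

step 1: expand (3,3) (f=6, h=2) → closed; open now [(2,3) g=5 f=8, (2,4) g=4 f=8, (3,2) g=5 f=6, (3,5) g=4 f=8, (4,3) g=3 f=6, (4,5) g=3 f=8, (6,3) g=1 f=6]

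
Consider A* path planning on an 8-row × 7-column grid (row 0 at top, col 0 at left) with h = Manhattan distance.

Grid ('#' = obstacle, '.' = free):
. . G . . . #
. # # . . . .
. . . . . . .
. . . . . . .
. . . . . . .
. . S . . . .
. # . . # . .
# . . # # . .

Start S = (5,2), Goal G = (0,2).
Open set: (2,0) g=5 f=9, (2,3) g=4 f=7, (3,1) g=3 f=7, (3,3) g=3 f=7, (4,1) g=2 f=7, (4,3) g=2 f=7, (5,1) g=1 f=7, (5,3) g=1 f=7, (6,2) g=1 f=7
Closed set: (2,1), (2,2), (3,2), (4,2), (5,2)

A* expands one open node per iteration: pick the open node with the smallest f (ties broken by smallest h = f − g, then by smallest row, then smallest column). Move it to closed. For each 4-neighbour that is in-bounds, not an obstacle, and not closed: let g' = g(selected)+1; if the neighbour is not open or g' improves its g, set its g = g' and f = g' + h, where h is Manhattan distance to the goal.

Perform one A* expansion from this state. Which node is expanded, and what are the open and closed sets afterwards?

expanded=(2,3); open=[(1,3) g=5 f=7, (2,0) g=5 f=9, (2,4) g=5 f=9, (3,1) g=3 f=7, (3,3) g=3 f=7, (4,1) g=2 f=7, (4,3) g=2 f=7, (5,1) g=1 f=7, (5,3) g=1 f=7, (6,2) g=1 f=7]; closed=[(2,1), (2,2), (2,3), (3,2), (4,2), (5,2)]

step 1: expand (2,3) (f=7, h=3) → closed; open now [(1,3) g=5 f=7, (2,0) g=5 f=9, (2,4) g=5 f=9, (3,1) g=3 f=7, (3,3) g=3 f=7, (4,1) g=2 f=7, (4,3) g=2 f=7, (5,1) g=1 f=7, (5,3) g=1 f=7, (6,2) g=1 f=7]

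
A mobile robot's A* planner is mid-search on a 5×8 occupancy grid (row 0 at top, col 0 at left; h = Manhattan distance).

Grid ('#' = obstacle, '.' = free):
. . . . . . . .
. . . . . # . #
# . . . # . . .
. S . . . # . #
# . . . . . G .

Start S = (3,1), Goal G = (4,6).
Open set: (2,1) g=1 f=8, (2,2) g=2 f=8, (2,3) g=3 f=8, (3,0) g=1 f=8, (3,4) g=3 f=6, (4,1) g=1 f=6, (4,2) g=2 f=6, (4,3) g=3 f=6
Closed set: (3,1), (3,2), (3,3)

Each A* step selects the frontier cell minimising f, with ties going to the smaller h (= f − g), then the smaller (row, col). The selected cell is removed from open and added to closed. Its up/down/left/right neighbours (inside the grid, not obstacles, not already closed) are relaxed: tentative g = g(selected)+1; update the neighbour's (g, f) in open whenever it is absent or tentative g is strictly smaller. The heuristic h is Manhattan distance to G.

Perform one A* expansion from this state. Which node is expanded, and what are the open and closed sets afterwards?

expanded=(3,4); open=[(2,1) g=1 f=8, (2,2) g=2 f=8, (2,3) g=3 f=8, (3,0) g=1 f=8, (4,1) g=1 f=6, (4,2) g=2 f=6, (4,3) g=3 f=6, (4,4) g=4 f=6]; closed=[(3,1), (3,2), (3,3), (3,4)]

step 1: expand (3,4) (f=6, h=3) → closed; open now [(2,1) g=1 f=8, (2,2) g=2 f=8, (2,3) g=3 f=8, (3,0) g=1 f=8, (4,1) g=1 f=6, (4,2) g=2 f=6, (4,3) g=3 f=6, (4,4) g=4 f=6]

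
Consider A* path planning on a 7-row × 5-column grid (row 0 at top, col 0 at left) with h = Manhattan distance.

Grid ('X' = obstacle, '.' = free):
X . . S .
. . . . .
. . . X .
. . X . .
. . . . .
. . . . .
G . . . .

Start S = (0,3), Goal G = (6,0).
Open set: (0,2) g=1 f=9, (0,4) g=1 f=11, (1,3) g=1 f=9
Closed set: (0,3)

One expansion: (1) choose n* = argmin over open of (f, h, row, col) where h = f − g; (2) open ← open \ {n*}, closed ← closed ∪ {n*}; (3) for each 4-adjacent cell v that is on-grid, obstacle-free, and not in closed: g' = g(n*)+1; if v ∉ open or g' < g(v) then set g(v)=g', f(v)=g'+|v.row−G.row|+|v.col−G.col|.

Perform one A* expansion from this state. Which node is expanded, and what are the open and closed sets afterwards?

expanded=(0,2); open=[(0,1) g=2 f=9, (0,4) g=1 f=11, (1,2) g=2 f=9, (1,3) g=1 f=9]; closed=[(0,2), (0,3)]

step 1: expand (0,2) (f=9, h=8) → closed; open now [(0,1) g=2 f=9, (0,4) g=1 f=11, (1,2) g=2 f=9, (1,3) g=1 f=9]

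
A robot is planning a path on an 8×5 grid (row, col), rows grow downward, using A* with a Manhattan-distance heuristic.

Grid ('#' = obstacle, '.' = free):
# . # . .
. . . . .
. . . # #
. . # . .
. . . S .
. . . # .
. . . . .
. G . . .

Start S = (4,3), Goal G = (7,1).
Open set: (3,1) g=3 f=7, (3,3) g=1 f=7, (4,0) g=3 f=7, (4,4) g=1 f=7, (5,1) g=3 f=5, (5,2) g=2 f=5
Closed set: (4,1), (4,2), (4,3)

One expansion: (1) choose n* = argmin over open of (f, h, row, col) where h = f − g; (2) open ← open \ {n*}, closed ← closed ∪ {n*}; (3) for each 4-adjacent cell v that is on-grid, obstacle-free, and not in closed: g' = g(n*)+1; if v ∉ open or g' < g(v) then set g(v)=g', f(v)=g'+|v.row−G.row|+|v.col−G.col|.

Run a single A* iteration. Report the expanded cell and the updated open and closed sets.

expanded=(5,1); open=[(3,1) g=3 f=7, (3,3) g=1 f=7, (4,0) g=3 f=7, (4,4) g=1 f=7, (5,0) g=4 f=7, (5,2) g=2 f=5, (6,1) g=4 f=5]; closed=[(4,1), (4,2), (4,3), (5,1)]

step 1: expand (5,1) (f=5, h=2) → closed; open now [(3,1) g=3 f=7, (3,3) g=1 f=7, (4,0) g=3 f=7, (4,4) g=1 f=7, (5,0) g=4 f=7, (5,2) g=2 f=5, (6,1) g=4 f=5]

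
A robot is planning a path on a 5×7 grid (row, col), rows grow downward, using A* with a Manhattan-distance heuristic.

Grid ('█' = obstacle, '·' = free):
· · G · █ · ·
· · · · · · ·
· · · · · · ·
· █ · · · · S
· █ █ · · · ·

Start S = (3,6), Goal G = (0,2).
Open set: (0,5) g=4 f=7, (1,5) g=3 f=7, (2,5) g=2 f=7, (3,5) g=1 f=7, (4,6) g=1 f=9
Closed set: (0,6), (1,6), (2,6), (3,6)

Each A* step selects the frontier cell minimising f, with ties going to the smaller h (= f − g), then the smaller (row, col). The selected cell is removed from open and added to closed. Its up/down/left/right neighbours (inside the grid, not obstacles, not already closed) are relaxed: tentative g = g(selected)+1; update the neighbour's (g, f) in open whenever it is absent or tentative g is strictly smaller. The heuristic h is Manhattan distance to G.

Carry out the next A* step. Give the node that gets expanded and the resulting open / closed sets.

expanded=(0,5); open=[(1,5) g=3 f=7, (2,5) g=2 f=7, (3,5) g=1 f=7, (4,6) g=1 f=9]; closed=[(0,5), (0,6), (1,6), (2,6), (3,6)]

step 1: expand (0,5) (f=7, h=3) → closed; open now [(1,5) g=3 f=7, (2,5) g=2 f=7, (3,5) g=1 f=7, (4,6) g=1 f=9]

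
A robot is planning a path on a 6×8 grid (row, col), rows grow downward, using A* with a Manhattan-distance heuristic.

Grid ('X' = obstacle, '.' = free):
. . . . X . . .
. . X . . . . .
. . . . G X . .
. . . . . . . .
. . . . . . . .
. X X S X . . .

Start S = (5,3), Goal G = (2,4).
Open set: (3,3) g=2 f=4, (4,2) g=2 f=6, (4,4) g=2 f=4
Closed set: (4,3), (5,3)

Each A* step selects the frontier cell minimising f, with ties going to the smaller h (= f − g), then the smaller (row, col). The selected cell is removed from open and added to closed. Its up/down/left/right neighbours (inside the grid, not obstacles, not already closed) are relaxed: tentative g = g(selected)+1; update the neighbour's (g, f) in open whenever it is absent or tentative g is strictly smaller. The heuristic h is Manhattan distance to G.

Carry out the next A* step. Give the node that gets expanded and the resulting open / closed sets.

step 1: expand (3,3) (f=4, h=2) → closed; open now [(2,3) g=3 f=4, (3,2) g=3 f=6, (3,4) g=3 f=4, (4,2) g=2 f=6, (4,4) g=2 f=4]

expanded=(3,3); open=[(2,3) g=3 f=4, (3,2) g=3 f=6, (3,4) g=3 f=4, (4,2) g=2 f=6, (4,4) g=2 f=4]; closed=[(3,3), (4,3), (5,3)]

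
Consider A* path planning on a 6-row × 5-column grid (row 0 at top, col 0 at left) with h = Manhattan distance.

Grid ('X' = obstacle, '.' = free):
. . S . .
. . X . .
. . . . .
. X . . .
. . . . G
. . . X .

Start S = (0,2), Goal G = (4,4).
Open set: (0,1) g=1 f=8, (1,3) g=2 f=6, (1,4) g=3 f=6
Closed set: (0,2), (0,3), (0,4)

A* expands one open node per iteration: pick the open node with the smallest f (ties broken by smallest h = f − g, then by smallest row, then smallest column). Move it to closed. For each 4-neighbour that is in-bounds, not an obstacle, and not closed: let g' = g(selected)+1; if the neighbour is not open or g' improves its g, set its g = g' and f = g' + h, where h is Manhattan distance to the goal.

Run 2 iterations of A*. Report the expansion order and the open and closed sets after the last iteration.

step 1: expand (1,4) (f=6, h=3) → closed; open now [(0,1) g=1 f=8, (1,3) g=2 f=6, (2,4) g=4 f=6]
step 2: expand (2,4) (f=6, h=2) → closed; open now [(0,1) g=1 f=8, (1,3) g=2 f=6, (2,3) g=5 f=8, (3,4) g=5 f=6]

order=[(1,4) → (2,4)]; open=[(0,1) g=1 f=8, (1,3) g=2 f=6, (2,3) g=5 f=8, (3,4) g=5 f=6]; closed=[(0,2), (0,3), (0,4), (1,4), (2,4)]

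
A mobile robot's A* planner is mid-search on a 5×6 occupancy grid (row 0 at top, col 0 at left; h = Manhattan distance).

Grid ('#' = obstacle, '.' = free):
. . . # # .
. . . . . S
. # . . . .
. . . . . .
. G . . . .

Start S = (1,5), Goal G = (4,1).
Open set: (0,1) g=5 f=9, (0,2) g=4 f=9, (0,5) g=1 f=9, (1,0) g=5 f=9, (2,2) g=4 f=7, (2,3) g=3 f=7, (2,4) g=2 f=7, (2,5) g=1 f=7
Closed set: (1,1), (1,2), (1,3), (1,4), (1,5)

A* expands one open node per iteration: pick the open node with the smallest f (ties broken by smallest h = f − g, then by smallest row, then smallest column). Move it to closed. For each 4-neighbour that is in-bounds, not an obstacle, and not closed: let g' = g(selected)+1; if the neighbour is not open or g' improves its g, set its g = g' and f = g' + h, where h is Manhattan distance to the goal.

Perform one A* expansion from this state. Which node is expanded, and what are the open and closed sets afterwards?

step 1: expand (2,2) (f=7, h=3) → closed; open now [(0,1) g=5 f=9, (0,2) g=4 f=9, (0,5) g=1 f=9, (1,0) g=5 f=9, (2,3) g=3 f=7, (2,4) g=2 f=7, (2,5) g=1 f=7, (3,2) g=5 f=7]

expanded=(2,2); open=[(0,1) g=5 f=9, (0,2) g=4 f=9, (0,5) g=1 f=9, (1,0) g=5 f=9, (2,3) g=3 f=7, (2,4) g=2 f=7, (2,5) g=1 f=7, (3,2) g=5 f=7]; closed=[(1,1), (1,2), (1,3), (1,4), (1,5), (2,2)]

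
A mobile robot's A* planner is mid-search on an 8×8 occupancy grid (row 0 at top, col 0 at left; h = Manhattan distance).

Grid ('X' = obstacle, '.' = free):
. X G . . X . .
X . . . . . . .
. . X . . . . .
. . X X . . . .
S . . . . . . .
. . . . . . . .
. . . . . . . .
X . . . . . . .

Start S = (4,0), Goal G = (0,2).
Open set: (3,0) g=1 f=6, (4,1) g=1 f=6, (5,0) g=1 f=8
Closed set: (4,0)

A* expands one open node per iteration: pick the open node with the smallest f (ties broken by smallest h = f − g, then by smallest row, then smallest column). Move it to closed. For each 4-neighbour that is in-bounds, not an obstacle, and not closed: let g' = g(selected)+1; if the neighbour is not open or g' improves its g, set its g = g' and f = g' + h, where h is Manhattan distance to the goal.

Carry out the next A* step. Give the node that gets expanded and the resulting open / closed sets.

step 1: expand (3,0) (f=6, h=5) → closed; open now [(2,0) g=2 f=6, (3,1) g=2 f=6, (4,1) g=1 f=6, (5,0) g=1 f=8]

expanded=(3,0); open=[(2,0) g=2 f=6, (3,1) g=2 f=6, (4,1) g=1 f=6, (5,0) g=1 f=8]; closed=[(3,0), (4,0)]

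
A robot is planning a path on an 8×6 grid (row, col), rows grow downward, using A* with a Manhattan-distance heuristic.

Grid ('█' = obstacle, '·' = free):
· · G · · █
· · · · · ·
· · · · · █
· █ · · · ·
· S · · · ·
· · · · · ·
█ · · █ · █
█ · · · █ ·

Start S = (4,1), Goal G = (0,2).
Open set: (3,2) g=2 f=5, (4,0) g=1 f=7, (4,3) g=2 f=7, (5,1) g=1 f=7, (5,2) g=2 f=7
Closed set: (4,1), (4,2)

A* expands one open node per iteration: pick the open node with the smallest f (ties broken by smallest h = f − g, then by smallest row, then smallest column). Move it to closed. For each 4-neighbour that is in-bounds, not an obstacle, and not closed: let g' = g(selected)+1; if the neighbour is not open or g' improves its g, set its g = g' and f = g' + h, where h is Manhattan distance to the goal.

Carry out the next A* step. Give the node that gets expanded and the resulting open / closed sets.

step 1: expand (3,2) (f=5, h=3) → closed; open now [(2,2) g=3 f=5, (3,3) g=3 f=7, (4,0) g=1 f=7, (4,3) g=2 f=7, (5,1) g=1 f=7, (5,2) g=2 f=7]

expanded=(3,2); open=[(2,2) g=3 f=5, (3,3) g=3 f=7, (4,0) g=1 f=7, (4,3) g=2 f=7, (5,1) g=1 f=7, (5,2) g=2 f=7]; closed=[(3,2), (4,1), (4,2)]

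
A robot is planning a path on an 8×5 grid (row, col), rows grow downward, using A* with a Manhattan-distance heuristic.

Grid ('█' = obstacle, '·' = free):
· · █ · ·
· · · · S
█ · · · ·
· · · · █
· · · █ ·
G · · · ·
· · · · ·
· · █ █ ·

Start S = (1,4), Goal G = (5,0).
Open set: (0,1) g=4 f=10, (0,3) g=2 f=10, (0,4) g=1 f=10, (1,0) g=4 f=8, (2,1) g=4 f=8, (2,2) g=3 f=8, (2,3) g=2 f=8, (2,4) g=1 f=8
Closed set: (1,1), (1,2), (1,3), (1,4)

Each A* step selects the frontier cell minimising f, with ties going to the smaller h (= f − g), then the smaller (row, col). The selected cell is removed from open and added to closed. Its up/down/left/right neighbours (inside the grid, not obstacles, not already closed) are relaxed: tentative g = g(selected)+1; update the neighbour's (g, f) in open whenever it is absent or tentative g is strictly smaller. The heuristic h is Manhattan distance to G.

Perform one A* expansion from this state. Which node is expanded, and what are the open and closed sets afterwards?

step 1: expand (1,0) (f=8, h=4) → closed; open now [(0,0) g=5 f=10, (0,1) g=4 f=10, (0,3) g=2 f=10, (0,4) g=1 f=10, (2,1) g=4 f=8, (2,2) g=3 f=8, (2,3) g=2 f=8, (2,4) g=1 f=8]

expanded=(1,0); open=[(0,0) g=5 f=10, (0,1) g=4 f=10, (0,3) g=2 f=10, (0,4) g=1 f=10, (2,1) g=4 f=8, (2,2) g=3 f=8, (2,3) g=2 f=8, (2,4) g=1 f=8]; closed=[(1,0), (1,1), (1,2), (1,3), (1,4)]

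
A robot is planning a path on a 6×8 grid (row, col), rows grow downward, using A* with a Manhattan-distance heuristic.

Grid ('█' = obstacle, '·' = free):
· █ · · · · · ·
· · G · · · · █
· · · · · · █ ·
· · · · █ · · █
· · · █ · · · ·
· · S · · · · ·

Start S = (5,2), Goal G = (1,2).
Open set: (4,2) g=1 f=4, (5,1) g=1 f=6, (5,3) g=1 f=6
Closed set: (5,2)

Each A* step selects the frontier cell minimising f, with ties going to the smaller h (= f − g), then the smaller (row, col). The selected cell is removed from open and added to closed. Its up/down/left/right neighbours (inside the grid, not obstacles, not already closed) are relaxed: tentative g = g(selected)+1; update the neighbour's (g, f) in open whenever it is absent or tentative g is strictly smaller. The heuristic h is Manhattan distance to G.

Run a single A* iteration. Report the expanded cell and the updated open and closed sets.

expanded=(4,2); open=[(3,2) g=2 f=4, (4,1) g=2 f=6, (5,1) g=1 f=6, (5,3) g=1 f=6]; closed=[(4,2), (5,2)]

step 1: expand (4,2) (f=4, h=3) → closed; open now [(3,2) g=2 f=4, (4,1) g=2 f=6, (5,1) g=1 f=6, (5,3) g=1 f=6]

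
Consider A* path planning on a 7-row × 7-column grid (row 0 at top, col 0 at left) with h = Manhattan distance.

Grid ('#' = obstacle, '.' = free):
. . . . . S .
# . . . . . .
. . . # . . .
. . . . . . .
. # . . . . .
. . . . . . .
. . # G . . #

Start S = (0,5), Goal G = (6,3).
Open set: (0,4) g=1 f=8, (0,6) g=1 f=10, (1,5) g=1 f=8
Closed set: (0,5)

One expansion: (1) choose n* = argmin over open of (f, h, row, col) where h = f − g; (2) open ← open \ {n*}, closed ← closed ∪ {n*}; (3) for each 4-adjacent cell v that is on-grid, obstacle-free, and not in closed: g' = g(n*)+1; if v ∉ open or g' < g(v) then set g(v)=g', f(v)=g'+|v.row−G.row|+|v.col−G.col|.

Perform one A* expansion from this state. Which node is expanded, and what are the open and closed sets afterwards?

expanded=(0,4); open=[(0,3) g=2 f=8, (0,6) g=1 f=10, (1,4) g=2 f=8, (1,5) g=1 f=8]; closed=[(0,4), (0,5)]

step 1: expand (0,4) (f=8, h=7) → closed; open now [(0,3) g=2 f=8, (0,6) g=1 f=10, (1,4) g=2 f=8, (1,5) g=1 f=8]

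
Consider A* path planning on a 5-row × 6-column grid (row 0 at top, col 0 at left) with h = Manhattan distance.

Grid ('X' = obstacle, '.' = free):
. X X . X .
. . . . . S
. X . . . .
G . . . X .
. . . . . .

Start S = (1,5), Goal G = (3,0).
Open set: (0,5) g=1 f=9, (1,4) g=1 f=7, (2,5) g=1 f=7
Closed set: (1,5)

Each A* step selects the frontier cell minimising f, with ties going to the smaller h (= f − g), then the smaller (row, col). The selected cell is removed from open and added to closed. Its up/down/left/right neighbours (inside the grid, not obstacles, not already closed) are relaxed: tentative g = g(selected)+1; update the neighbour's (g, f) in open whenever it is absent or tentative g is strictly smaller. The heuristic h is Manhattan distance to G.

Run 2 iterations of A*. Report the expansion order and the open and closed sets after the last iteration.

step 1: expand (1,4) (f=7, h=6) → closed; open now [(0,5) g=1 f=9, (1,3) g=2 f=7, (2,4) g=2 f=7, (2,5) g=1 f=7]
step 2: expand (1,3) (f=7, h=5) → closed; open now [(0,3) g=3 f=9, (0,5) g=1 f=9, (1,2) g=3 f=7, (2,3) g=3 f=7, (2,4) g=2 f=7, (2,5) g=1 f=7]

order=[(1,4) → (1,3)]; open=[(0,3) g=3 f=9, (0,5) g=1 f=9, (1,2) g=3 f=7, (2,3) g=3 f=7, (2,4) g=2 f=7, (2,5) g=1 f=7]; closed=[(1,3), (1,4), (1,5)]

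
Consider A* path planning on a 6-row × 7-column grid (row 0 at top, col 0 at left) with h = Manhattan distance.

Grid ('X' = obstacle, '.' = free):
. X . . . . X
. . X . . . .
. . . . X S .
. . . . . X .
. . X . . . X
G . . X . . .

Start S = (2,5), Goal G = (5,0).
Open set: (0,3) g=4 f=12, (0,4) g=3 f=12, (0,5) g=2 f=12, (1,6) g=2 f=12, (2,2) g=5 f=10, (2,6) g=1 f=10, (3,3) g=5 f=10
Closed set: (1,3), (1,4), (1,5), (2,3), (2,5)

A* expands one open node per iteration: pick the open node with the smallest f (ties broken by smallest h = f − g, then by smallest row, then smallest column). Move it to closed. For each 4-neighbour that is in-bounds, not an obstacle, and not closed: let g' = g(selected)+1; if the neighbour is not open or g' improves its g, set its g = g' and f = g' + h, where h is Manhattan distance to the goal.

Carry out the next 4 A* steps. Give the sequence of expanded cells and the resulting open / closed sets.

step 1: expand (2,2) (f=10, h=5) → closed; open now [(0,3) g=4 f=12, (0,4) g=3 f=12, (0,5) g=2 f=12, (1,6) g=2 f=12, (2,1) g=6 f=10, (2,6) g=1 f=10, (3,2) g=6 f=10, (3,3) g=5 f=10]
step 2: expand (2,1) (f=10, h=4) → closed; open now [(0,3) g=4 f=12, (0,4) g=3 f=12, (0,5) g=2 f=12, (1,1) g=7 f=12, (1,6) g=2 f=12, (2,0) g=7 f=10, (2,6) g=1 f=10, (3,1) g=7 f=10, (3,2) g=6 f=10, (3,3) g=5 f=10]
step 3: expand (2,0) (f=10, h=3) → closed; open now [(0,3) g=4 f=12, (0,4) g=3 f=12, (0,5) g=2 f=12, (1,0) g=8 f=12, (1,1) g=7 f=12, (1,6) g=2 f=12, (2,6) g=1 f=10, (3,0) g=8 f=10, (3,1) g=7 f=10, (3,2) g=6 f=10, (3,3) g=5 f=10]
step 4: expand (3,0) (f=10, h=2) → closed; open now [(0,3) g=4 f=12, (0,4) g=3 f=12, (0,5) g=2 f=12, (1,0) g=8 f=12, (1,1) g=7 f=12, (1,6) g=2 f=12, (2,6) g=1 f=10, (3,1) g=7 f=10, (3,2) g=6 f=10, (3,3) g=5 f=10, (4,0) g=9 f=10]

order=[(2,2) → (2,1) → (2,0) → (3,0)]; open=[(0,3) g=4 f=12, (0,4) g=3 f=12, (0,5) g=2 f=12, (1,0) g=8 f=12, (1,1) g=7 f=12, (1,6) g=2 f=12, (2,6) g=1 f=10, (3,1) g=7 f=10, (3,2) g=6 f=10, (3,3) g=5 f=10, (4,0) g=9 f=10]; closed=[(1,3), (1,4), (1,5), (2,0), (2,1), (2,2), (2,3), (2,5), (3,0)]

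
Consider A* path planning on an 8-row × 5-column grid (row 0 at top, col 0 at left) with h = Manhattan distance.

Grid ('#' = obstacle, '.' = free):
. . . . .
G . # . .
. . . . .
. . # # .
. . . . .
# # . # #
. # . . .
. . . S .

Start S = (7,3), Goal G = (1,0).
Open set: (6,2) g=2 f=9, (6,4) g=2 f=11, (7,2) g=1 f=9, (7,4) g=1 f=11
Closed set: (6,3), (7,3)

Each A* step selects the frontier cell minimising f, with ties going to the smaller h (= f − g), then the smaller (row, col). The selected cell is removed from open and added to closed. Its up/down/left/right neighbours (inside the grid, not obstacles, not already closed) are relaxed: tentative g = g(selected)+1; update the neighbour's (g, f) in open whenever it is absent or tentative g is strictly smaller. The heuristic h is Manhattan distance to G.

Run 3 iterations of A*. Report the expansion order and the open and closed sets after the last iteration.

order=[(6,2) → (5,2) → (4,2)]; open=[(4,1) g=5 f=9, (4,3) g=5 f=11, (6,4) g=2 f=11, (7,2) g=1 f=9, (7,4) g=1 f=11]; closed=[(4,2), (5,2), (6,2), (6,3), (7,3)]

step 1: expand (6,2) (f=9, h=7) → closed; open now [(5,2) g=3 f=9, (6,4) g=2 f=11, (7,2) g=1 f=9, (7,4) g=1 f=11]
step 2: expand (5,2) (f=9, h=6) → closed; open now [(4,2) g=4 f=9, (6,4) g=2 f=11, (7,2) g=1 f=9, (7,4) g=1 f=11]
step 3: expand (4,2) (f=9, h=5) → closed; open now [(4,1) g=5 f=9, (4,3) g=5 f=11, (6,4) g=2 f=11, (7,2) g=1 f=9, (7,4) g=1 f=11]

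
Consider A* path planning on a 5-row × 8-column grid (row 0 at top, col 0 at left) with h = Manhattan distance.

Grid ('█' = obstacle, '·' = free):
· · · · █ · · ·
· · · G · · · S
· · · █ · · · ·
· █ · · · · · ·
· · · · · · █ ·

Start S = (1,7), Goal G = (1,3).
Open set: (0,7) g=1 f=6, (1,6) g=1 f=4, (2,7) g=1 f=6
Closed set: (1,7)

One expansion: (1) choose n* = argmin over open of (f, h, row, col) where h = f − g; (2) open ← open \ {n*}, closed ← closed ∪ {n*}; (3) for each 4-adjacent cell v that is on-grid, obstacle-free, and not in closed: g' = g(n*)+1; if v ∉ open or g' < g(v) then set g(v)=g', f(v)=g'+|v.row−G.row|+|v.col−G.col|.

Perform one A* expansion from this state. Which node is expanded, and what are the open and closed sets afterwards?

expanded=(1,6); open=[(0,6) g=2 f=6, (0,7) g=1 f=6, (1,5) g=2 f=4, (2,6) g=2 f=6, (2,7) g=1 f=6]; closed=[(1,6), (1,7)]

step 1: expand (1,6) (f=4, h=3) → closed; open now [(0,6) g=2 f=6, (0,7) g=1 f=6, (1,5) g=2 f=4, (2,6) g=2 f=6, (2,7) g=1 f=6]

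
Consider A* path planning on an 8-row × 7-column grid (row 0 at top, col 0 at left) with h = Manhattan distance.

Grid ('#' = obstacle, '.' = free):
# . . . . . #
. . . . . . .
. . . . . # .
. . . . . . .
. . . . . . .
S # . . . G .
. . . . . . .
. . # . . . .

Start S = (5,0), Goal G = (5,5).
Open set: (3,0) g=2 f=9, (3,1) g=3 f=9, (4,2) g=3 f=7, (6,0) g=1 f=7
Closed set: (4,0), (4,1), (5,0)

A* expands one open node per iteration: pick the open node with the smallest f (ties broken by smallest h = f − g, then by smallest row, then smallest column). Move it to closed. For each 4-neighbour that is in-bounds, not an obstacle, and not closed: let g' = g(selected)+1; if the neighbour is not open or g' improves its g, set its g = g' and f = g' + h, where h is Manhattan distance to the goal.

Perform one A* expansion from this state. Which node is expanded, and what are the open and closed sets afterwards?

expanded=(4,2); open=[(3,0) g=2 f=9, (3,1) g=3 f=9, (3,2) g=4 f=9, (4,3) g=4 f=7, (5,2) g=4 f=7, (6,0) g=1 f=7]; closed=[(4,0), (4,1), (4,2), (5,0)]

step 1: expand (4,2) (f=7, h=4) → closed; open now [(3,0) g=2 f=9, (3,1) g=3 f=9, (3,2) g=4 f=9, (4,3) g=4 f=7, (5,2) g=4 f=7, (6,0) g=1 f=7]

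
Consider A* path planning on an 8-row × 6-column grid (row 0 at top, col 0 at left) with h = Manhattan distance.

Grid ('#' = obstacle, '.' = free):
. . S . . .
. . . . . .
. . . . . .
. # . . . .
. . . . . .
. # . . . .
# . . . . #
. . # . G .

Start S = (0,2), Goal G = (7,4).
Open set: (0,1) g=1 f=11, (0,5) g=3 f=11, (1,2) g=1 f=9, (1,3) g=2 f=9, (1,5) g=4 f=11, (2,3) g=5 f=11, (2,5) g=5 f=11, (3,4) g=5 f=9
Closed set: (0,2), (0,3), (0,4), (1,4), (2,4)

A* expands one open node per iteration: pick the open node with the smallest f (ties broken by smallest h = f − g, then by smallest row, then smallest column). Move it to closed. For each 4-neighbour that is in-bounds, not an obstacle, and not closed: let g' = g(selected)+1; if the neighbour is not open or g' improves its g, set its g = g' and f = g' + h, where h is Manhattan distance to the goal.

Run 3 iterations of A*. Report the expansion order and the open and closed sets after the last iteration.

step 1: expand (3,4) (f=9, h=4) → closed; open now [(0,1) g=1 f=11, (0,5) g=3 f=11, (1,2) g=1 f=9, (1,3) g=2 f=9, (1,5) g=4 f=11, (2,3) g=5 f=11, (2,5) g=5 f=11, (3,3) g=6 f=11, (3,5) g=6 f=11, (4,4) g=6 f=9]
step 2: expand (4,4) (f=9, h=3) → closed; open now [(0,1) g=1 f=11, (0,5) g=3 f=11, (1,2) g=1 f=9, (1,3) g=2 f=9, (1,5) g=4 f=11, (2,3) g=5 f=11, (2,5) g=5 f=11, (3,3) g=6 f=11, (3,5) g=6 f=11, (4,3) g=7 f=11, (4,5) g=7 f=11, (5,4) g=7 f=9]
step 3: expand (5,4) (f=9, h=2) → closed; open now [(0,1) g=1 f=11, (0,5) g=3 f=11, (1,2) g=1 f=9, (1,3) g=2 f=9, (1,5) g=4 f=11, (2,3) g=5 f=11, (2,5) g=5 f=11, (3,3) g=6 f=11, (3,5) g=6 f=11, (4,3) g=7 f=11, (4,5) g=7 f=11, (5,3) g=8 f=11, (5,5) g=8 f=11, (6,4) g=8 f=9]

order=[(3,4) → (4,4) → (5,4)]; open=[(0,1) g=1 f=11, (0,5) g=3 f=11, (1,2) g=1 f=9, (1,3) g=2 f=9, (1,5) g=4 f=11, (2,3) g=5 f=11, (2,5) g=5 f=11, (3,3) g=6 f=11, (3,5) g=6 f=11, (4,3) g=7 f=11, (4,5) g=7 f=11, (5,3) g=8 f=11, (5,5) g=8 f=11, (6,4) g=8 f=9]; closed=[(0,2), (0,3), (0,4), (1,4), (2,4), (3,4), (4,4), (5,4)]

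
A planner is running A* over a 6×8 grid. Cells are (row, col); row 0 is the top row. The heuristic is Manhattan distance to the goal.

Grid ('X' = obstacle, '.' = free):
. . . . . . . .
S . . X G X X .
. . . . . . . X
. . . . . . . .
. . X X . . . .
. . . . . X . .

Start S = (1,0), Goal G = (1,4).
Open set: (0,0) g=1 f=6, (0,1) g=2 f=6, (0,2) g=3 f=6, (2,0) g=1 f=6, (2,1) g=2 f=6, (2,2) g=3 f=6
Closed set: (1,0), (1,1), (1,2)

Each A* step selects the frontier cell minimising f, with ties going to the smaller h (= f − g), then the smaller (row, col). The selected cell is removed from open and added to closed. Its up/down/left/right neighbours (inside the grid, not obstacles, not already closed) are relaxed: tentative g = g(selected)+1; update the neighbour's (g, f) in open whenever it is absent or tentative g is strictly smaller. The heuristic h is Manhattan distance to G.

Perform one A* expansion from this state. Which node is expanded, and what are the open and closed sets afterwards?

step 1: expand (0,2) (f=6, h=3) → closed; open now [(0,0) g=1 f=6, (0,1) g=2 f=6, (0,3) g=4 f=6, (2,0) g=1 f=6, (2,1) g=2 f=6, (2,2) g=3 f=6]

expanded=(0,2); open=[(0,0) g=1 f=6, (0,1) g=2 f=6, (0,3) g=4 f=6, (2,0) g=1 f=6, (2,1) g=2 f=6, (2,2) g=3 f=6]; closed=[(0,2), (1,0), (1,1), (1,2)]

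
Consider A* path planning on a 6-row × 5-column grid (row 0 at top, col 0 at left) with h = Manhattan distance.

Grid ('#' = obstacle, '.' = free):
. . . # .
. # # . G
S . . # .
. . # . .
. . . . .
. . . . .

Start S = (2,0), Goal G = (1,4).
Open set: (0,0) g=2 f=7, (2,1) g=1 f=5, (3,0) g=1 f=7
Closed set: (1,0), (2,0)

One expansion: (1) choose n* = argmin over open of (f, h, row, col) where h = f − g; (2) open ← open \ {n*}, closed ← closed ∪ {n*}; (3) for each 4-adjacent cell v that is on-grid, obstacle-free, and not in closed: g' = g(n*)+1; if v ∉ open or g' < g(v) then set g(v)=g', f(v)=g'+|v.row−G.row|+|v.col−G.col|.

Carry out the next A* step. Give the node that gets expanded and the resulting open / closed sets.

step 1: expand (2,1) (f=5, h=4) → closed; open now [(0,0) g=2 f=7, (2,2) g=2 f=5, (3,0) g=1 f=7, (3,1) g=2 f=7]

expanded=(2,1); open=[(0,0) g=2 f=7, (2,2) g=2 f=5, (3,0) g=1 f=7, (3,1) g=2 f=7]; closed=[(1,0), (2,0), (2,1)]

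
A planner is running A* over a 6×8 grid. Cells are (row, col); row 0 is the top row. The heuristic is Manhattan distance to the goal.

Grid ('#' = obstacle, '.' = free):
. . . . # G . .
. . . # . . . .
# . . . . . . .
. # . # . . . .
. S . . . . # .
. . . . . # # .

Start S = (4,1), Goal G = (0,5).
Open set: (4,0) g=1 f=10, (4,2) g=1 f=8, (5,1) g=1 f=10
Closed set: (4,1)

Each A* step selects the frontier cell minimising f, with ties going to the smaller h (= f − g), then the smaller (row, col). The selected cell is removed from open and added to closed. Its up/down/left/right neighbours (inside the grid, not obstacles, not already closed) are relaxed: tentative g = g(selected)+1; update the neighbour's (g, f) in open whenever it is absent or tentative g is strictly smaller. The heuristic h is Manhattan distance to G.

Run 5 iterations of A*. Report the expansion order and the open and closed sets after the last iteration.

order=[(4,2) → (3,2) → (2,2) → (1,2) → (0,2)]; open=[(0,1) g=6 f=10, (0,3) g=6 f=8, (1,1) g=5 f=10, (2,1) g=4 f=10, (2,3) g=4 f=8, (4,0) g=1 f=10, (4,3) g=2 f=8, (5,1) g=1 f=10, (5,2) g=2 f=10]; closed=[(0,2), (1,2), (2,2), (3,2), (4,1), (4,2)]

step 1: expand (4,2) (f=8, h=7) → closed; open now [(3,2) g=2 f=8, (4,0) g=1 f=10, (4,3) g=2 f=8, (5,1) g=1 f=10, (5,2) g=2 f=10]
step 2: expand (3,2) (f=8, h=6) → closed; open now [(2,2) g=3 f=8, (4,0) g=1 f=10, (4,3) g=2 f=8, (5,1) g=1 f=10, (5,2) g=2 f=10]
step 3: expand (2,2) (f=8, h=5) → closed; open now [(1,2) g=4 f=8, (2,1) g=4 f=10, (2,3) g=4 f=8, (4,0) g=1 f=10, (4,3) g=2 f=8, (5,1) g=1 f=10, (5,2) g=2 f=10]
step 4: expand (1,2) (f=8, h=4) → closed; open now [(0,2) g=5 f=8, (1,1) g=5 f=10, (2,1) g=4 f=10, (2,3) g=4 f=8, (4,0) g=1 f=10, (4,3) g=2 f=8, (5,1) g=1 f=10, (5,2) g=2 f=10]
step 5: expand (0,2) (f=8, h=3) → closed; open now [(0,1) g=6 f=10, (0,3) g=6 f=8, (1,1) g=5 f=10, (2,1) g=4 f=10, (2,3) g=4 f=8, (4,0) g=1 f=10, (4,3) g=2 f=8, (5,1) g=1 f=10, (5,2) g=2 f=10]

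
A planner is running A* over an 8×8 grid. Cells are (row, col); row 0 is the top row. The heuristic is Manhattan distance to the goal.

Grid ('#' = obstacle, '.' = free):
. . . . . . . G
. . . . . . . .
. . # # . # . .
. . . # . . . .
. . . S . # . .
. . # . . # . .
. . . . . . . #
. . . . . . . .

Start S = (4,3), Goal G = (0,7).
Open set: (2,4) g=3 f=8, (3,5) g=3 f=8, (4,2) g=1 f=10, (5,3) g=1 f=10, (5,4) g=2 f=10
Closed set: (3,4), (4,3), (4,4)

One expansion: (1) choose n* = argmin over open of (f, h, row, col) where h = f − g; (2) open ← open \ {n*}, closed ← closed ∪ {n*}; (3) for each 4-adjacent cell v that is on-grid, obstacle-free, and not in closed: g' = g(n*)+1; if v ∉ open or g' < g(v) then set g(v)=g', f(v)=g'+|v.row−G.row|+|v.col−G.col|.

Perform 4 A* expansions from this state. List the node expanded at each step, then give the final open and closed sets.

step 1: expand (2,4) (f=8, h=5) → closed; open now [(1,4) g=4 f=8, (3,5) g=3 f=8, (4,2) g=1 f=10, (5,3) g=1 f=10, (5,4) g=2 f=10]
step 2: expand (1,4) (f=8, h=4) → closed; open now [(0,4) g=5 f=8, (1,3) g=5 f=10, (1,5) g=5 f=8, (3,5) g=3 f=8, (4,2) g=1 f=10, (5,3) g=1 f=10, (5,4) g=2 f=10]
step 3: expand (0,4) (f=8, h=3) → closed; open now [(0,3) g=6 f=10, (0,5) g=6 f=8, (1,3) g=5 f=10, (1,5) g=5 f=8, (3,5) g=3 f=8, (4,2) g=1 f=10, (5,3) g=1 f=10, (5,4) g=2 f=10]
step 4: expand (0,5) (f=8, h=2) → closed; open now [(0,3) g=6 f=10, (0,6) g=7 f=8, (1,3) g=5 f=10, (1,5) g=5 f=8, (3,5) g=3 f=8, (4,2) g=1 f=10, (5,3) g=1 f=10, (5,4) g=2 f=10]

order=[(2,4) → (1,4) → (0,4) → (0,5)]; open=[(0,3) g=6 f=10, (0,6) g=7 f=8, (1,3) g=5 f=10, (1,5) g=5 f=8, (3,5) g=3 f=8, (4,2) g=1 f=10, (5,3) g=1 f=10, (5,4) g=2 f=10]; closed=[(0,4), (0,5), (1,4), (2,4), (3,4), (4,3), (4,4)]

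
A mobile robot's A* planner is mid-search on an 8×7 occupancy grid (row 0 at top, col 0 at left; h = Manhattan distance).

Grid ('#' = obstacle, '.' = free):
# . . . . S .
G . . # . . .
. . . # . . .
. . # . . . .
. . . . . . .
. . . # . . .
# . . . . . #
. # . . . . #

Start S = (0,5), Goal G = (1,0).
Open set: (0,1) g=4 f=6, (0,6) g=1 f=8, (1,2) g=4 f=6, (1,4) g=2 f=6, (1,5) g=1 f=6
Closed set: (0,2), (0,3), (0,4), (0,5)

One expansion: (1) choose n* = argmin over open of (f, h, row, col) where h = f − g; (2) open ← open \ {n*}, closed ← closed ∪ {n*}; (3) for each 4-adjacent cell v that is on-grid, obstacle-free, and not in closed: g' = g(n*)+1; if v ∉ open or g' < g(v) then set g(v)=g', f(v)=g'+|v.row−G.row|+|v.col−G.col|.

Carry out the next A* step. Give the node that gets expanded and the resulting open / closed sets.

step 1: expand (0,1) (f=6, h=2) → closed; open now [(0,6) g=1 f=8, (1,1) g=5 f=6, (1,2) g=4 f=6, (1,4) g=2 f=6, (1,5) g=1 f=6]

expanded=(0,1); open=[(0,6) g=1 f=8, (1,1) g=5 f=6, (1,2) g=4 f=6, (1,4) g=2 f=6, (1,5) g=1 f=6]; closed=[(0,1), (0,2), (0,3), (0,4), (0,5)]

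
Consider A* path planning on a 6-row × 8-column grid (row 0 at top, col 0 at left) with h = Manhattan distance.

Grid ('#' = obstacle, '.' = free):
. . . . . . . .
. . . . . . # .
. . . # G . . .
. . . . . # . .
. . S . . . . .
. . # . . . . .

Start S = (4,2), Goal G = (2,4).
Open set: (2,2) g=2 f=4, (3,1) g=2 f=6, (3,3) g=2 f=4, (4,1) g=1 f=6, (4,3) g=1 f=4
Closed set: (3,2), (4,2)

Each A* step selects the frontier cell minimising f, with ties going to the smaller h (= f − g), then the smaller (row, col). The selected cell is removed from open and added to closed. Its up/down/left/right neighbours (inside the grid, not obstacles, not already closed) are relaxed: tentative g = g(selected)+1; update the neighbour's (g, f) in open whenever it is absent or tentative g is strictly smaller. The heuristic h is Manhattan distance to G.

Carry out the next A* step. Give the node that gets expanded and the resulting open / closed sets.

step 1: expand (2,2) (f=4, h=2) → closed; open now [(1,2) g=3 f=6, (2,1) g=3 f=6, (3,1) g=2 f=6, (3,3) g=2 f=4, (4,1) g=1 f=6, (4,3) g=1 f=4]

expanded=(2,2); open=[(1,2) g=3 f=6, (2,1) g=3 f=6, (3,1) g=2 f=6, (3,3) g=2 f=4, (4,1) g=1 f=6, (4,3) g=1 f=4]; closed=[(2,2), (3,2), (4,2)]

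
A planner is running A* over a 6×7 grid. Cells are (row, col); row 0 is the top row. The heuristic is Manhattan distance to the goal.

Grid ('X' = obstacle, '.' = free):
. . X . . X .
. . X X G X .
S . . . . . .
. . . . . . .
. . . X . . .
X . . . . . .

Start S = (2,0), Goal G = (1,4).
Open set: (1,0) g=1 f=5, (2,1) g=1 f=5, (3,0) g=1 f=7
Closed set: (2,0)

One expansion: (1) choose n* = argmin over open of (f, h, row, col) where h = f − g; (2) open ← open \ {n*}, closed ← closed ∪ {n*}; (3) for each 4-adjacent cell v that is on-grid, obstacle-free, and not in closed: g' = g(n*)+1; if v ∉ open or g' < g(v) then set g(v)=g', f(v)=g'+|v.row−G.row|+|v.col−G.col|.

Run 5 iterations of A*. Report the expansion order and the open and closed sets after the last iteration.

order=[(1,0) → (1,1) → (2,1) → (2,2) → (2,3)]; open=[(0,0) g=2 f=7, (0,1) g=3 f=7, (2,4) g=4 f=5, (3,0) g=1 f=7, (3,1) g=2 f=7, (3,2) g=3 f=7, (3,3) g=4 f=7]; closed=[(1,0), (1,1), (2,0), (2,1), (2,2), (2,3)]

step 1: expand (1,0) (f=5, h=4) → closed; open now [(0,0) g=2 f=7, (1,1) g=2 f=5, (2,1) g=1 f=5, (3,0) g=1 f=7]
step 2: expand (1,1) (f=5, h=3) → closed; open now [(0,0) g=2 f=7, (0,1) g=3 f=7, (2,1) g=1 f=5, (3,0) g=1 f=7]
step 3: expand (2,1) (f=5, h=4) → closed; open now [(0,0) g=2 f=7, (0,1) g=3 f=7, (2,2) g=2 f=5, (3,0) g=1 f=7, (3,1) g=2 f=7]
step 4: expand (2,2) (f=5, h=3) → closed; open now [(0,0) g=2 f=7, (0,1) g=3 f=7, (2,3) g=3 f=5, (3,0) g=1 f=7, (3,1) g=2 f=7, (3,2) g=3 f=7]
step 5: expand (2,3) (f=5, h=2) → closed; open now [(0,0) g=2 f=7, (0,1) g=3 f=7, (2,4) g=4 f=5, (3,0) g=1 f=7, (3,1) g=2 f=7, (3,2) g=3 f=7, (3,3) g=4 f=7]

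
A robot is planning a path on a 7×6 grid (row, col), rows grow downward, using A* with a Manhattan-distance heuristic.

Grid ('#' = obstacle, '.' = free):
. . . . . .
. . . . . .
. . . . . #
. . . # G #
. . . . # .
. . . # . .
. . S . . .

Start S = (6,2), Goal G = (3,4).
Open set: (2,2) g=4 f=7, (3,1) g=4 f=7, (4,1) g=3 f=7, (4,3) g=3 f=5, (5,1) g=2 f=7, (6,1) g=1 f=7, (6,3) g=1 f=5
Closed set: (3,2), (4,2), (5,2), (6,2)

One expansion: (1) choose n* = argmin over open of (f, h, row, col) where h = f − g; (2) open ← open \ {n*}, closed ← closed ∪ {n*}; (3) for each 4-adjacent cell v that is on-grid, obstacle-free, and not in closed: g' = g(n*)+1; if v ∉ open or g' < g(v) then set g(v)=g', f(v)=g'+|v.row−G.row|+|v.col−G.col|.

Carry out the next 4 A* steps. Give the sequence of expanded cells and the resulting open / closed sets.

order=[(4,3) → (6,3) → (6,4) → (5,4)]; open=[(2,2) g=4 f=7, (3,1) g=4 f=7, (4,1) g=3 f=7, (5,1) g=2 f=7, (5,5) g=4 f=7, (6,1) g=1 f=7, (6,5) g=3 f=7]; closed=[(3,2), (4,2), (4,3), (5,2), (5,4), (6,2), (6,3), (6,4)]

step 1: expand (4,3) (f=5, h=2) → closed; open now [(2,2) g=4 f=7, (3,1) g=4 f=7, (4,1) g=3 f=7, (5,1) g=2 f=7, (6,1) g=1 f=7, (6,3) g=1 f=5]
step 2: expand (6,3) (f=5, h=4) → closed; open now [(2,2) g=4 f=7, (3,1) g=4 f=7, (4,1) g=3 f=7, (5,1) g=2 f=7, (6,1) g=1 f=7, (6,4) g=2 f=5]
step 3: expand (6,4) (f=5, h=3) → closed; open now [(2,2) g=4 f=7, (3,1) g=4 f=7, (4,1) g=3 f=7, (5,1) g=2 f=7, (5,4) g=3 f=5, (6,1) g=1 f=7, (6,5) g=3 f=7]
step 4: expand (5,4) (f=5, h=2) → closed; open now [(2,2) g=4 f=7, (3,1) g=4 f=7, (4,1) g=3 f=7, (5,1) g=2 f=7, (5,5) g=4 f=7, (6,1) g=1 f=7, (6,5) g=3 f=7]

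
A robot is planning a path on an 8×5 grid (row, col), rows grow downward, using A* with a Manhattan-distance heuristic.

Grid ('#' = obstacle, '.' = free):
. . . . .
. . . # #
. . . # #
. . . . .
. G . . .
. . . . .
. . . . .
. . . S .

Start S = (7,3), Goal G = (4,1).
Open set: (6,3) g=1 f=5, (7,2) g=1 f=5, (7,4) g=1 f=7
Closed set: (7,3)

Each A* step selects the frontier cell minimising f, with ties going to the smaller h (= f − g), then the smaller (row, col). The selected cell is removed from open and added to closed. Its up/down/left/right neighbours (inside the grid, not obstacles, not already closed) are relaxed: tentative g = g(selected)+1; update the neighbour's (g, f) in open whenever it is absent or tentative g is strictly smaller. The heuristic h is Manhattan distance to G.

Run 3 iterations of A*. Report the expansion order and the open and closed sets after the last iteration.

order=[(6,3) → (5,3) → (4,3)]; open=[(3,3) g=4 f=7, (4,2) g=4 f=5, (4,4) g=4 f=7, (5,2) g=3 f=5, (5,4) g=3 f=7, (6,2) g=2 f=5, (6,4) g=2 f=7, (7,2) g=1 f=5, (7,4) g=1 f=7]; closed=[(4,3), (5,3), (6,3), (7,3)]

step 1: expand (6,3) (f=5, h=4) → closed; open now [(5,3) g=2 f=5, (6,2) g=2 f=5, (6,4) g=2 f=7, (7,2) g=1 f=5, (7,4) g=1 f=7]
step 2: expand (5,3) (f=5, h=3) → closed; open now [(4,3) g=3 f=5, (5,2) g=3 f=5, (5,4) g=3 f=7, (6,2) g=2 f=5, (6,4) g=2 f=7, (7,2) g=1 f=5, (7,4) g=1 f=7]
step 3: expand (4,3) (f=5, h=2) → closed; open now [(3,3) g=4 f=7, (4,2) g=4 f=5, (4,4) g=4 f=7, (5,2) g=3 f=5, (5,4) g=3 f=7, (6,2) g=2 f=5, (6,4) g=2 f=7, (7,2) g=1 f=5, (7,4) g=1 f=7]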